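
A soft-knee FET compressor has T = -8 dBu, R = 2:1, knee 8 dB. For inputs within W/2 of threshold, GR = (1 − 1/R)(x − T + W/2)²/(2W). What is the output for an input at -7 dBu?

-7.78125 dBu

x − T + W/2 = -7 − (-8) + 4 = 5.
GR = (1 − 1/2) × 5² / 16 = 0.5 × 25 / 16 = 0.78125 dB.
Output = -7 − 0.78125 = -7.78125 dBu.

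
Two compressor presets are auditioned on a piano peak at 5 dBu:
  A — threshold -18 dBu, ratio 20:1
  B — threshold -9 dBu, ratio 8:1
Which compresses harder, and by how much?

A, by 9.6 dB

A: overshoot 23 dB → output overshoot 1.15 dB → GR 21.85 dB.
B: overshoot 14 dB → output overshoot 1.75 dB → GR 12.25 dB.
A applies 9.6 dB more gain reduction.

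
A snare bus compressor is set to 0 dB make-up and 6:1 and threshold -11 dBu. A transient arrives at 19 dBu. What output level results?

-6 dBu

19 dBu sits 30 dB over threshold.
The 30 dB excess becomes 5 dB after 6:1 reduction.
That puts the output at -6 dBu.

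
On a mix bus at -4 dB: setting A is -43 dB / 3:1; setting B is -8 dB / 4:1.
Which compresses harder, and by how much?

A, by 23 dB

A: 39 dB over, compressed to 13 dB over, so 26 dB of GR.
B: 4 dB over, compressed to 1 dB over, so 3 dB of GR.
Difference: 23 dB in favour of A.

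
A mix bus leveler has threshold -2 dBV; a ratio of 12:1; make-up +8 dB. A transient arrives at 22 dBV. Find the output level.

8 dBV

22 dBV sits 24 dB over threshold.
The 24 dB excess becomes 2 dB after 12:1 reduction.
Output = -2 + 2 = 0 dBV; make-up adds 8 dB, giving 8 dBV.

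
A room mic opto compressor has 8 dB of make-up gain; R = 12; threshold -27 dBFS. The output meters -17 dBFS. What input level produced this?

-3 dBFS

Stripping the +8 dB make-up gives -25 dBFS at the gain stage.
The compressed level sits -25 − (-27) = 2 dB over threshold.
Input overshoot = R × output overshoot = 24 dB → input = -27 + 24 = -3 dBFS.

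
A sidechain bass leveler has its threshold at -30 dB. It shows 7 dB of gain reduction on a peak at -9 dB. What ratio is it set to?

1.5:1

Input overshoot = -9 − (-30) = 21 dB.
Output overshoot = 21 − 7 = 14 dB.
Ratio = input overshoot / output overshoot = 21 / 14 = 1.5.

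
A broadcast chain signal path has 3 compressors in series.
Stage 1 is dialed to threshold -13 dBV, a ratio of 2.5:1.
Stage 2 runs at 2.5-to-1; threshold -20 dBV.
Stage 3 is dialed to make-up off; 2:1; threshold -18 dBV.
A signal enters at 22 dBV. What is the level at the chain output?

Stage 1: 35 dB above -13 dBV, reduced 2.5:1 to 14 dB above → 1 dBV.
Stage 2: overshoot 21 dB → 21/2.5 = 8.4 dB → -11.6 dBV.
Stage 3: -11.6 dBV is 6.4 dB over -18 dBV; at 2:1 that becomes 3.2 dB over, giving -14.8 dBV.

-14.8 dBV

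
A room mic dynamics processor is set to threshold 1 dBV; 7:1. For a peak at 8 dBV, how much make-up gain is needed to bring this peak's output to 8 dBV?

The peak compresses to 1 + 7/7 = 2 dBV.
To reach 8 dBV requires 8 − 2 = 6 dB of make-up.

6 dB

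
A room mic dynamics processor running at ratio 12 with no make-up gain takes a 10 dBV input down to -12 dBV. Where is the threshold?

-14 dBV

Input is 24 dB above T (since output overshoot × R = input overshoot: (-12 − T)·12 = 10 − T gives T = -14 dBV).
Check: -14 + (10 − (-14))/12 = -14 + 2 = -12 dBV. ✓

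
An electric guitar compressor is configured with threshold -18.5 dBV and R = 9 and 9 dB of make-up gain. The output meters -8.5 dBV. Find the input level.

-9.5 dBV

Remove make-up: -8.5 − 9 = -17.5 dBV.
That's 1 dB above the -18.5 dBV threshold.
Before 9:1 compression the overshoot was 1 × 9 = 9 dB, so input = -18.5 + 9 = -9.5 dBV.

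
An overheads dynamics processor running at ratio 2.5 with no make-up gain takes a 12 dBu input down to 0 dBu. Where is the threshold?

Gain reduction = 12 − 0 = 12 dB; output overshoot = GR / (R − 1) = 12 / 1.5 = 8 dB.
Threshold = output − output overshoot = 0 − 8 = -8 dBu.

-8 dBu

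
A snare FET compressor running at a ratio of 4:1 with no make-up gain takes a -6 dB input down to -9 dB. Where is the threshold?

Gain reduction = -6 − (-9) = 3 dB; output overshoot = GR / (R − 1) = 3 / 3 = 1 dB.
Threshold = output − output overshoot = -9 − 1 = -10 dB.

-10 dB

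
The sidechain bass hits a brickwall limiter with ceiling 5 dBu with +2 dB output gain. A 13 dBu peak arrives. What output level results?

At ∞:1, everything above 5 dBu is held at the ceiling.
Output gain then adds 2 dB: 5 + 2 = 7 dBu.

7 dBu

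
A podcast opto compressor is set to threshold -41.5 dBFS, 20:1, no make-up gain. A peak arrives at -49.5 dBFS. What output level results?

-49.5 dBFS

-49.5 dBFS is 8 dB below the -41.5 dBFS threshold, so no gain reduction is applied.
Output = input = -49.5 dBFS.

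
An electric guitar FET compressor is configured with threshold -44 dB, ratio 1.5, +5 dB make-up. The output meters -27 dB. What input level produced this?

Remove make-up: -27 − 5 = -32 dB.
Post-compression overshoot = -32 − (-44) = 12 dB.
Input overshoot = R × output overshoot = 18 dB → input = -44 + 18 = -26 dB.

-26 dB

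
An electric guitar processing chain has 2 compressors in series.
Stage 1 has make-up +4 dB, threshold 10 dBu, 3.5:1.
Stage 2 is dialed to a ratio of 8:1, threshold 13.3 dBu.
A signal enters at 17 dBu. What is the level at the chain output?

13.6375 dBu

Stage 1: 7 dB above 10 dBu, reduced 3.5:1 to 2 dB above → 12 dBu; +4 dB make-up → 16 dBu.
Stage 2: 2.7 dB above 13.3 dBu, reduced 8:1 to 0.3375 dB above → 13.6375 dBu.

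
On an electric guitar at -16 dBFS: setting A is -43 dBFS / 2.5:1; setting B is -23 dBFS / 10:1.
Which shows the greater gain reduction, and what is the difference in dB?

A, by 9.9 dB

A: overshoot 27 dB → output overshoot 10.8 dB → GR 16.2 dB.
B: overshoot 7 dB → output overshoot 0.7 dB → GR 6.3 dB.
A applies 9.9 dB more gain reduction.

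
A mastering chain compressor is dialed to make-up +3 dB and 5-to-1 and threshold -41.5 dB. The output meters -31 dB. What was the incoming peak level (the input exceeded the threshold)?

Before make-up, the level was -31 − 3 = -34 dB.
The compressed level sits -34 − (-41.5) = 7.5 dB over threshold.
Input overshoot = R × output overshoot = 37.5 dB → input = -41.5 + 37.5 = -4 dB.

-4 dB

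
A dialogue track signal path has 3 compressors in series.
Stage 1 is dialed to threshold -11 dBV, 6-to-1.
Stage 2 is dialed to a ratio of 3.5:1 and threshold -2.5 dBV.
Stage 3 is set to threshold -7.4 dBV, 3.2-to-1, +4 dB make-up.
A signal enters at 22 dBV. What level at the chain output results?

-2.80625 dBV

Stage 1: overshoot 33 dB → 33/6 = 5.5 dB → -5.5 dBV.
Stage 2: below threshold (-5.5 ≤ -2.5); passes unchanged; output -5.5 dBV.
Stage 3: -5.5 dBV is 1.9 dB over -7.4 dBV; at 3.2:1 that becomes 0.59375 dB over, giving -6.80625 dBV; +4 dB make-up → -2.80625 dBV.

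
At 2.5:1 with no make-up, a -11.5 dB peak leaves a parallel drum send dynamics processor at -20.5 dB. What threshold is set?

Input is 15 dB above T (since output overshoot × R = input overshoot: (-20.5 − T)·2.5 = -11.5 − T gives T = -26.5 dB).
Check: -26.5 + (-11.5 − (-26.5))/2.5 = -26.5 + 6 = -20.5 dB. ✓

-26.5 dB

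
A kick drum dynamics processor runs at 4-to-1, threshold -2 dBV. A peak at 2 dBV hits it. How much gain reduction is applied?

The signal is 4 dB above threshold.
A 4:1 ratio leaves 1 dB of that excess.
Gain reduction = 4 − 1 = 3 dB.

3 dB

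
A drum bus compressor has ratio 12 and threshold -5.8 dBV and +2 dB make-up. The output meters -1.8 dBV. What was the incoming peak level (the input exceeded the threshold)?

Before make-up, the level was -1.8 − 2 = -3.8 dBV.
The compressed level sits -3.8 − (-5.8) = 2 dB over threshold.
Input overshoot = R × output overshoot = 24 dB → input = -5.8 + 24 = 18.2 dBV.

18.2 dBV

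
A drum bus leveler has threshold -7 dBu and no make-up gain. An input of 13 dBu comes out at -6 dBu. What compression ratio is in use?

Input overshoot = 13 − (-7) = 20 dB; output overshoot = -6 − (-7) = 1 dB.
Ratio = 20 / 1 = 20.

20:1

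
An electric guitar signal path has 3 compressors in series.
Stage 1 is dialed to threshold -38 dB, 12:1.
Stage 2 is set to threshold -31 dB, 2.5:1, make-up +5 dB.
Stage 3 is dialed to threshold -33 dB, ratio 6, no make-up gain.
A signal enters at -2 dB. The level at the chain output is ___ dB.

-32.5 dB

Stage 1: overshoot 36 dB → 36/12 = 3 dB → -35 dB.
Stage 2: -35 dB ≤ -31 dB, so stage 2 doesn't engage; make-up brings it to -30 dB.
Stage 3: -30 dB is 3 dB over -33 dB; at 6:1 that becomes 0.5 dB over, giving -32.5 dB.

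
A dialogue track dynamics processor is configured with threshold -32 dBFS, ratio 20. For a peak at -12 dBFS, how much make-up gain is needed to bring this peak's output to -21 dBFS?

10 dB

Without make-up, output = threshold + overshoot/20 = -32 + 1 = -31 dBFS.
Gap to target: 10 dB.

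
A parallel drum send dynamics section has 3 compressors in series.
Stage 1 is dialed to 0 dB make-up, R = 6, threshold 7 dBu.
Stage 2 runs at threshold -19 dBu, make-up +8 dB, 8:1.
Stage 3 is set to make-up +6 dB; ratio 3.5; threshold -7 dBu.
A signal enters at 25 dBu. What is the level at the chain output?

Stage 1: 25 dBu is 18 dB over 7 dBu; at 6:1 that becomes 3 dB over, giving 10 dBu.
Stage 2: 29 dB above -19 dBu, reduced 8:1 to 3.625 dB above → -15.375 dBu; +8 dB make-up → -7.375 dBu.
Stage 3: -7.375 dBu ≤ -7 dBu, so stage 3 doesn't engage; make-up brings it to -1.375 dBu.

-1.375 dBu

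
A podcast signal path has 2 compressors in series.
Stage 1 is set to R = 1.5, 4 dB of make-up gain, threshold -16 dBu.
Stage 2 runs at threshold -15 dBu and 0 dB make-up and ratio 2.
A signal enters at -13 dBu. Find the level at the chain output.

-12.5 dBu

Stage 1: -13 dBu is 3 dB over -16 dBu; at 1.5:1 that becomes 2 dB over, giving -14 dBu; +4 dB make-up → -10 dBu.
Stage 2: -10 dBu is 5 dB over -15 dBu; at 2:1 that becomes 2.5 dB over, giving -12.5 dBu.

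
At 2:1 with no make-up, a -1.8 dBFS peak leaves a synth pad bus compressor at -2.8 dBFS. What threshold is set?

Input is 2 dB above T (since output overshoot × R = input overshoot: (-2.8 − T)·2 = -1.8 − T gives T = -3.8 dBFS).
Check: -3.8 + (-1.8 − (-3.8))/2 = -3.8 + 1 = -2.8 dBFS. ✓

-3.8 dBFS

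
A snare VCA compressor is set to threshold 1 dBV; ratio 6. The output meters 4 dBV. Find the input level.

That's 3 dB above the 1 dBV threshold.
Input overshoot = R × output overshoot = 18 dB → input = 1 + 18 = 19 dBV.

19 dBV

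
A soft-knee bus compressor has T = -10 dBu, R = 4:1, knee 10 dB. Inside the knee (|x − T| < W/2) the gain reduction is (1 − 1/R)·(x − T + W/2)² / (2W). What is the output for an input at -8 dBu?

x − T + W/2 = -8 − (-10) + 5 = 7.
GR = (1 − 1/4) × 7² / 20 = 0.75 × 49 / 20 = 1.8375 dB.
Output = -8 − 1.8375 = -9.8375 dBu.

-9.8375 dBu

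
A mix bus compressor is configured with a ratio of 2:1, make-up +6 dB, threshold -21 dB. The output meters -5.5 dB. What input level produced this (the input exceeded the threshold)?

-2 dB

Stripping the +6 dB make-up gives -11.5 dB at the gain stage.
That's 9.5 dB above the -21 dB threshold.
Undo the ratio: input overshoot = 9.5 × 2 = 19 dB, giving input = -2 dB.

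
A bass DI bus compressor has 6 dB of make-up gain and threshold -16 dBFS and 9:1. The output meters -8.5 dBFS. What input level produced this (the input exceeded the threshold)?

-2.5 dBFS

Remove make-up: -8.5 − 6 = -14.5 dBFS.
Post-compression overshoot = -14.5 − (-16) = 1.5 dB.
Undo the ratio: input overshoot = 1.5 × 9 = 13.5 dB, giving input = -2.5 dBFS.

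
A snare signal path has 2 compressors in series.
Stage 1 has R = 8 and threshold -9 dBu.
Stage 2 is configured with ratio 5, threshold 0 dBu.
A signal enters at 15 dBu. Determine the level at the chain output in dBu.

-6 dBu

Stage 1: 24 dB above -9 dBu, reduced 8:1 to 3 dB above → -6 dBu.
Stage 2: below threshold (-6 ≤ 0); passes unchanged; output -6 dBu.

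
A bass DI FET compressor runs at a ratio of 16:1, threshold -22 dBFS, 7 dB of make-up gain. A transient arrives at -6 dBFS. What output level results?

Overshoot: -6 − (-22) = 16 dB.
At 16:1 the overshoot is divided by 16, leaving 1 dB above threshold.
So the level is -22 + 1 = -21 dBFS; make-up adds 7 dB, giving -14 dBFS.

-14 dBFS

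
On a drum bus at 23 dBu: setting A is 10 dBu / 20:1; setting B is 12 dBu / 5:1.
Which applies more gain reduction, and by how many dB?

A: 13 dB over, compressed to 0.65 dB over, so 12.35 dB of GR.
B: 11 dB over, compressed to 2.2 dB over, so 8.8 dB of GR.
A reduces 3.55 dB more.

A, by 3.55 dB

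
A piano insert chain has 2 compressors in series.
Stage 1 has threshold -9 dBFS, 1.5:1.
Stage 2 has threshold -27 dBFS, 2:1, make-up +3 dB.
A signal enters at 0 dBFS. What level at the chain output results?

-12 dBFS

Stage 1: 0 dBFS is 9 dB over -9 dBFS; at 1.5:1 that becomes 6 dB over, giving -3 dBFS.
Stage 2: 24 dB above -27 dBFS, reduced 2:1 to 12 dB above → -15 dBFS; +3 dB make-up → -12 dBFS.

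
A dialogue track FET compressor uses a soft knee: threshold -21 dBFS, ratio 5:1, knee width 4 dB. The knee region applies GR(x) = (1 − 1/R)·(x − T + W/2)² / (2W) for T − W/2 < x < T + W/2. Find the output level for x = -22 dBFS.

-22.1 dBFS

x − T + W/2 = -22 − (-21) + 2 = 1.
GR = (1 − 1/5) × 1² / 8 = 0.8 × 1 / 8 = 0.1 dB.
Output = -22 − 0.1 = -22.1 dBFS.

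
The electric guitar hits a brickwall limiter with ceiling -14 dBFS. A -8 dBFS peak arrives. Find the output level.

-14 dBFS

A brickwall limiter is an ∞:1 compressor: any input above the ceiling is clamped to -14 dBFS.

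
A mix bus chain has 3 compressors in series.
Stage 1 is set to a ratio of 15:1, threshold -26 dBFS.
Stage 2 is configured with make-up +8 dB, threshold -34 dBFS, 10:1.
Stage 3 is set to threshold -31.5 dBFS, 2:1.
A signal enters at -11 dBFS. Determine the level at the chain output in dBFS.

-28.3 dBFS

Stage 1: -11 dBFS is 15 dB over -26 dBFS; at 15:1 that becomes 1 dB over, giving -25 dBFS.
Stage 2: 9 dB above -34 dBFS, reduced 10:1 to 0.9 dB above → -33.1 dBFS; +8 dB make-up → -25.1 dBFS.
Stage 3: overshoot 6.4 dB → 6.4/2 = 3.2 dB → -28.3 dBFS.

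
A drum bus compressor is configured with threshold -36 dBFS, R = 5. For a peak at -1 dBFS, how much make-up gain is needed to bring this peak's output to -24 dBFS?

Overshoot 35 dB → 35/5 = 7 dB after compression, so the compressed level is -36 + 7 = -29 dBFS.
Make-up = target − compressed = -24 − (-29) = 5 dB.

5 dB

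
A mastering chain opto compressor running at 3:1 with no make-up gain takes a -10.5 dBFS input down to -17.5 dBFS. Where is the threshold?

-21 dBFS

Let T be the threshold. Output overshoot = (input overshoot)/R, so -17.5 − T = (-10.5 − T)/3.
3·(-17.5 − T) = -10.5 − T → 2·T = -52.5 − (-10.5) = -42.
T = -42/2 = -21 dBFS.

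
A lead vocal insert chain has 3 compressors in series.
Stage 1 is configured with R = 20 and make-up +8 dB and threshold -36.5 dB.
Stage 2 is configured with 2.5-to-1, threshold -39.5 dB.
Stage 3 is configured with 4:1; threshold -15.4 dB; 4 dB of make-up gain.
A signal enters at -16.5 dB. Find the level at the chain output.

-30.7 dB

Stage 1: 20 dB above -36.5 dB, reduced 20:1 to 1 dB above → -35.5 dB; +8 dB make-up → -27.5 dB.
Stage 2: 12 dB above -39.5 dB, reduced 2.5:1 to 4.8 dB above → -34.7 dB.
Stage 3: -34.7 dB is at or below the -15.4 dB threshold — no compression; make-up brings it to -30.7 dB.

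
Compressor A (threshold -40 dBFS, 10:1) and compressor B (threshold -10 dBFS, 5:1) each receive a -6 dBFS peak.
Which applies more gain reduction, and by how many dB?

A, by 27.4 dB

A: GR = 34 − 34/10 = 30.6 dB.
B: GR = 4 − 4/5 = 3.2 dB.
Difference: 27.4 dB in favour of A.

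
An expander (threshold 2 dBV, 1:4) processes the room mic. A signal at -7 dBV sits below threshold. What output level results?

Undershoot = 2 − (-7) = 9 dB.
At 1:4, that expands to 36 dB under threshold.
Output = 2 − 36 = -34 dBV.

-34 dBV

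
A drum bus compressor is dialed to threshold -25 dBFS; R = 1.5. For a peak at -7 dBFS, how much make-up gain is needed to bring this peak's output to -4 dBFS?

Without make-up, output = threshold + overshoot/1.5 = -25 + 12 = -13 dBFS.
Gap to target: 9 dB.

9 dB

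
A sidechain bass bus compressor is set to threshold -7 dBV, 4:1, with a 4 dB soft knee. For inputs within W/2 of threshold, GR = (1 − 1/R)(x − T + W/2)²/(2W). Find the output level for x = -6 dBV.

-6.84375 dBV

x − T + W/2 = -6 − (-7) + 2 = 3.
GR = (1 − 1/4) × 3² / 8 = 0.75 × 9 / 8 = 0.84375 dB.
Output = -6 − 0.84375 = -6.84375 dBV.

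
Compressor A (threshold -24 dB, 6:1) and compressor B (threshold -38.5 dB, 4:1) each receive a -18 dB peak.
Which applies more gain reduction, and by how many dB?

A: 6 dB over, compressed to 1 dB over, so 5 dB of GR.
B: 20.5 dB over, compressed to 5.125 dB over, so 15.375 dB of GR.
B reduces 10.375 dB more.

B, by 10.375 dB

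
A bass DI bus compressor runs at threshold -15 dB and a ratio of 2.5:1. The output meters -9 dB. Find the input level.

0 dB

The compressed level sits -9 − (-15) = 6 dB over threshold.
Input overshoot = R × output overshoot = 15 dB → input = -15 + 15 = 0 dB.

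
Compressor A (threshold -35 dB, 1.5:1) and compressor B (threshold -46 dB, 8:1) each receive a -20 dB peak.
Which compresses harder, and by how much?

B, by 17.75 dB

A: overshoot 15 dB → output overshoot 10 dB → GR 5 dB.
B: overshoot 26 dB → output overshoot 3.25 dB → GR 22.75 dB.
Difference: 17.75 dB in favour of B.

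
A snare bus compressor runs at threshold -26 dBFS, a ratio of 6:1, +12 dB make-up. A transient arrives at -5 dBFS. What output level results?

-5 dBFS sits 21 dB over threshold.
The 21 dB excess becomes 3.5 dB after 6:1 reduction.
So the level is -26 + 3.5 = -22.5 dBFS; make-up adds 12 dB, giving -10.5 dBFS.

-10.5 dBFS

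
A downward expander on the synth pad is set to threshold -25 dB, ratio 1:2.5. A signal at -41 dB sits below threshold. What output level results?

The input is 16 dB below the -25 dB threshold.
A 1:2.5 expander multiplies undershoot by 2.5: 16 × 2.5 = 40 dB below threshold.
Output = -25 − 40 = -65 dB.

-65 dB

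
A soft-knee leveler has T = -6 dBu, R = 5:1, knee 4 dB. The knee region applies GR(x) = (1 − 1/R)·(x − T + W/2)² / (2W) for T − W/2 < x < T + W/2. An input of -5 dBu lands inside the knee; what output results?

-5.9 dBu

x − T + W/2 = -5 − (-6) + 2 = 3.
GR = (1 − 1/5) × 3² / 8 = 0.8 × 9 / 8 = 0.9 dB.
Output = -5 − 0.9 = -5.9 dBu.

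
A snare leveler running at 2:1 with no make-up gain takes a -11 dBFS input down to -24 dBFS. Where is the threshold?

Let T be the threshold. Output overshoot = (input overshoot)/R, so -24 − T = (-11 − T)/2.
2·(-24 − T) = -11 − T → 1·T = -48 − (-11) = -37.
T = -37/1 = -37 dBFS.

-37 dBFS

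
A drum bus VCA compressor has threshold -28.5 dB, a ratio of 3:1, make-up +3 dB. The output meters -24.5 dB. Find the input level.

-25.5 dB

Before make-up, the level was -24.5 − 3 = -27.5 dB.
That's 1 dB above the -28.5 dB threshold.
Before 3:1 compression the overshoot was 1 × 3 = 3 dB, so input = -28.5 + 3 = -25.5 dB.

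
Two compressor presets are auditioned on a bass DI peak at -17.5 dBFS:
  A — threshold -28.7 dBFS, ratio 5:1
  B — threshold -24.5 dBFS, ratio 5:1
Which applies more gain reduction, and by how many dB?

A, by 3.36 dB

A: 11.2 dB over, compressed to 2.24 dB over, so 8.96 dB of GR.
B: 7 dB over, compressed to 1.4 dB over, so 5.6 dB of GR.
A reduces 3.36 dB more.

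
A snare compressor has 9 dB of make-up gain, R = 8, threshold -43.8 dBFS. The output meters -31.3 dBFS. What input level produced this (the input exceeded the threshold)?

Stripping the +9 dB make-up gives -40.3 dBFS at the gain stage.
Post-compression overshoot = -40.3 − (-43.8) = 3.5 dB.
Input overshoot = R × output overshoot = 28 dB → input = -43.8 + 28 = -15.8 dBFS.

-15.8 dBFS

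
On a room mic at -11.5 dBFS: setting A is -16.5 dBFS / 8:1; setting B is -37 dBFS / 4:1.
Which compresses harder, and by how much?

A: 5 dB over, compressed to 0.625 dB over, so 4.375 dB of GR.
B: 25.5 dB over, compressed to 6.375 dB over, so 19.125 dB of GR.
B applies 14.75 dB more gain reduction.

B, by 14.75 dB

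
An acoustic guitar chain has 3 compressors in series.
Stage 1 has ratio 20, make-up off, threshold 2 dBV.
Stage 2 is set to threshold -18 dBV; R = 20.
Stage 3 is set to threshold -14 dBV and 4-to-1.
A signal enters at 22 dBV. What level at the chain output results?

Stage 1: 22 dBV is 20 dB over 2 dBV; at 20:1 that becomes 1 dB over, giving 3 dBV.
Stage 2: 21 dB above -18 dBV, reduced 20:1 to 1.05 dB above → -16.95 dBV.
Stage 3: -16.95 dBV ≤ -14 dBV, so stage 3 doesn't engage; output -16.95 dBV.

-16.95 dBV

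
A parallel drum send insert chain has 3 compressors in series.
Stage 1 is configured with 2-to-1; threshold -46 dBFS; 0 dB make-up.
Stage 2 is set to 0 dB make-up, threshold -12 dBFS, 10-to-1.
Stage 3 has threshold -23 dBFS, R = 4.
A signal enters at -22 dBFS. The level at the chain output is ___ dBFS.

Stage 1: -22 dBFS is 24 dB over -46 dBFS; at 2:1 that becomes 12 dB over, giving -34 dBFS.
Stage 2: below threshold (-34 ≤ -12); passes unchanged; output -34 dBFS.
Stage 3: -34 dBFS ≤ -23 dBFS, so stage 3 doesn't engage; output -34 dBFS.

-34 dBFS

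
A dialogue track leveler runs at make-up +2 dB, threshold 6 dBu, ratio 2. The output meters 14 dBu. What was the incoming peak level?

Stripping the +2 dB make-up gives 12 dBu at the gain stage.
Post-compression overshoot = 12 − 6 = 6 dB.
Input overshoot = R × output overshoot = 12 dB → input = 6 + 12 = 18 dBu.

18 dBu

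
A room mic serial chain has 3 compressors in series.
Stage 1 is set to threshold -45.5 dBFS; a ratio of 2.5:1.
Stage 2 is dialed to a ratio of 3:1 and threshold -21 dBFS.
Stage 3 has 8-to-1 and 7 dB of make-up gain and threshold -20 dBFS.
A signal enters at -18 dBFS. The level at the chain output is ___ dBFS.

-27.5 dBFS

Stage 1: overshoot 27.5 dB → 27.5/2.5 = 11 dB → -34.5 dBFS.
Stage 2: -34.5 dBFS is at or below the -21 dBFS threshold — no compression; output -34.5 dBFS.
Stage 3: below threshold (-34.5 ≤ -20); passes unchanged; make-up brings it to -27.5 dBFS.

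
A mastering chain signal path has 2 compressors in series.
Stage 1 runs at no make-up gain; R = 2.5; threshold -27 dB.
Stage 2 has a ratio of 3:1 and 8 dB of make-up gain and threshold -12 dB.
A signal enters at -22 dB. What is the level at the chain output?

Stage 1: -22 dB is 5 dB over -27 dB; at 2.5:1 that becomes 2 dB over, giving -25 dB.
Stage 2: -25 dB is at or below the -12 dB threshold — no compression; make-up brings it to -17 dB.

-17 dB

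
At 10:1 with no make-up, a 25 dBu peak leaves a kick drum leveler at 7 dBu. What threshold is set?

5 dBu

Gain reduction = 25 − 7 = 18 dB; output overshoot = GR / (R − 1) = 18 / 9 = 2 dB.
Threshold = output − output overshoot = 7 − 2 = 5 dBu.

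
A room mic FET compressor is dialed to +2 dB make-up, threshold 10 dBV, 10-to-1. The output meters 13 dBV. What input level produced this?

20 dBV

Remove make-up: 13 − 2 = 11 dBV.
That's 1 dB above the 10 dBV threshold.
Undo the ratio: input overshoot = 1 × 10 = 10 dB, giving input = 20 dBV.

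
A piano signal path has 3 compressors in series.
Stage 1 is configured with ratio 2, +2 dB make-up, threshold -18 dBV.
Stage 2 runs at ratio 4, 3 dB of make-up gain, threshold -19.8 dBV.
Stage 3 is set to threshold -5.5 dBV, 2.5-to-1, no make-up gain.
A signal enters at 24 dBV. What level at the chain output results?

-10.6 dBV

Stage 1: overshoot 42 dB → 42/2 = 21 dB → 3 dBV; +2 dB make-up → 5 dBV.
Stage 2: 5 dBV is 24.8 dB over -19.8 dBV; at 4:1 that becomes 6.2 dB over, giving -13.6 dBV; +3 dB make-up → -10.6 dBV.
Stage 3: -10.6 dBV is at or below the -5.5 dBV threshold — no compression; output -10.6 dBV.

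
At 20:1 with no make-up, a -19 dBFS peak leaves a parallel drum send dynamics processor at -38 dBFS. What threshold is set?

Let T be the threshold. Output overshoot = (input overshoot)/R, so -38 − T = (-19 − T)/20.
20·(-38 − T) = -19 − T → 19·T = -760 − (-19) = -741.
T = -741/19 = -39 dBFS.

-39 dBFS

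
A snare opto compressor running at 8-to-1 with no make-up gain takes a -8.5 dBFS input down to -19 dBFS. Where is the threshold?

-20.5 dBFS

Input is 12 dB above T (since output overshoot × R = input overshoot: (-19 − T)·8 = -8.5 − T gives T = -20.5 dBFS).
Check: -20.5 + (-8.5 − (-20.5))/8 = -20.5 + 1.5 = -19 dBFS. ✓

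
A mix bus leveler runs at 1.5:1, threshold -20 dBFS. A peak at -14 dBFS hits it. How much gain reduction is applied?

The signal is 6 dB above threshold.
After 1.5:1 compression the overshoot becomes 6/1.5 = 4 dB.
GR = overshoot in − overshoot out = 6 − 4 = 2 dB.

2 dB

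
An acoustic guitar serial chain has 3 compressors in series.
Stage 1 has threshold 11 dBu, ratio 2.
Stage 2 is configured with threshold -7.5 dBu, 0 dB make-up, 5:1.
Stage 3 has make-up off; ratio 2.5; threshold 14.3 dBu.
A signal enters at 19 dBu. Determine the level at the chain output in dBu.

-3 dBu

Stage 1: overshoot 8 dB → 8/2 = 4 dB → 15 dBu.
Stage 2: overshoot 22.5 dB → 22.5/5 = 4.5 dB → -3 dBu.
Stage 3: below threshold (-3 ≤ 14.3); passes unchanged; output -3 dBu.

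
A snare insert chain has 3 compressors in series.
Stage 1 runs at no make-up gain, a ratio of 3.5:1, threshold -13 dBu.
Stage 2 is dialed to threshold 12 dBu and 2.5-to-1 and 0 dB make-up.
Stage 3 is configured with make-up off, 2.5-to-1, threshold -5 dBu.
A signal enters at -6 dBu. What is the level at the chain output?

Stage 1: -6 dBu is 7 dB over -13 dBu; at 3.5:1 that becomes 2 dB over, giving -11 dBu.
Stage 2: -11 dBu is at or below the 12 dBu threshold — no compression; output -11 dBu.
Stage 3: -11 dBu ≤ -5 dBu, so stage 3 doesn't engage; output -11 dBu.

-11 dBu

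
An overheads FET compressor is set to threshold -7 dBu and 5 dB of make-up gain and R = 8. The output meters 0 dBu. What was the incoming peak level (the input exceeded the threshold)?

9 dBu

Remove make-up: 0 − 5 = -5 dBu.
That's 2 dB above the -7 dBu threshold.
Before 8:1 compression the overshoot was 2 × 8 = 16 dB, so input = -7 + 16 = 9 dBu.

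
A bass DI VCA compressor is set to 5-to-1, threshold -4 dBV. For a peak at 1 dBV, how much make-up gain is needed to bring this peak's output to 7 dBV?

10 dB

Without make-up, output = threshold + overshoot/5 = -4 + 1 = -3 dBV.
Gap to target: 10 dB.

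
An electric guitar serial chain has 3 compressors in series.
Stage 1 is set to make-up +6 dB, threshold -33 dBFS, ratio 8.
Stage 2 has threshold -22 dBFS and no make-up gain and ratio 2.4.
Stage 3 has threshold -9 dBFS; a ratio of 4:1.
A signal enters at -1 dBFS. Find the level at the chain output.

Stage 1: -1 dBFS is 32 dB over -33 dBFS; at 8:1 that becomes 4 dB over, giving -29 dBFS; +6 dB make-up → -23 dBFS.
Stage 2: -23 dBFS ≤ -22 dBFS, so stage 2 doesn't engage; output -23 dBFS.
Stage 3: -23 dBFS ≤ -9 dBFS, so stage 3 doesn't engage; output -23 dBFS.

-23 dBFS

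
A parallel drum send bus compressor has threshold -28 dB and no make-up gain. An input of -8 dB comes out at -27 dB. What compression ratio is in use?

Input overshoot = -8 − (-28) = 20 dB; output overshoot = -27 − (-28) = 1 dB.
Ratio = 20 / 1 = 20.

20:1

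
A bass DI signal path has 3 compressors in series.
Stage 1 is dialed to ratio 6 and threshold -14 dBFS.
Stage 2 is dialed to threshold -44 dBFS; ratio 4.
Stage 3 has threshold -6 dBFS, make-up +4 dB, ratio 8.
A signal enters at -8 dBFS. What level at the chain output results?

-32.25 dBFS

Stage 1: 6 dB above -14 dBFS, reduced 6:1 to 1 dB above → -13 dBFS.
Stage 2: overshoot 31 dB → 31/4 = 7.75 dB → -36.25 dBFS.
Stage 3: below threshold (-36.25 ≤ -6); passes unchanged; make-up brings it to -32.25 dBFS.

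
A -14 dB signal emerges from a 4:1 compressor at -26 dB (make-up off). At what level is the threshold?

Input is 16 dB above T (since output overshoot × R = input overshoot: (-26 − T)·4 = -14 − T gives T = -30 dB).
Check: -30 + (-14 − (-30))/4 = -30 + 4 = -26 dB. ✓

-30 dB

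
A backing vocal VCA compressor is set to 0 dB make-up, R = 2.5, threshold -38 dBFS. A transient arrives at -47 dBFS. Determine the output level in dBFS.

-47 dBFS is 9 dB below the -38 dBFS threshold, so no gain reduction is applied.
Output = input = -47 dBFS.

-47 dBFS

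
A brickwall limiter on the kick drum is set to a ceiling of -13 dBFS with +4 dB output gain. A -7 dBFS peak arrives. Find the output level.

At ∞:1, everything above -13 dBFS is held at the ceiling.
Output gain then adds 4 dB: -13 + 4 = -9 dBFS.

-9 dBFS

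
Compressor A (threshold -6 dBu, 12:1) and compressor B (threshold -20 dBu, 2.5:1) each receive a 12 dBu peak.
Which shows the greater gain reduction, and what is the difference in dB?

A: 18 dB over, compressed to 1.5 dB over, so 16.5 dB of GR.
B: 32 dB over, compressed to 12.8 dB over, so 19.2 dB of GR.
B applies 2.7 dB more gain reduction.

B, by 2.7 dB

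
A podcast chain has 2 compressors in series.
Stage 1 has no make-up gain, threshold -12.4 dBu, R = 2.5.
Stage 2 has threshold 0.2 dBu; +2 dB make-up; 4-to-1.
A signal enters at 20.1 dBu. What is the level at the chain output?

Stage 1: 20.1 dBu is 32.5 dB over -12.4 dBu; at 2.5:1 that becomes 13 dB over, giving 0.6 dBu.
Stage 2: 0.6 dBu is 0.4 dB over 0.2 dBu; at 4:1 that becomes 0.1 dB over, giving 0.3 dBu; +2 dB make-up → 2.3 dBu.

2.3 dBu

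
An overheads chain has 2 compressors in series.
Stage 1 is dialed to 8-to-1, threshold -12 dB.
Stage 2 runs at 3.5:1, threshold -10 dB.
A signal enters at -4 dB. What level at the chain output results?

Stage 1: 8 dB above -12 dB, reduced 8:1 to 1 dB above → -11 dB.
Stage 2: -11 dB ≤ -10 dB, so stage 2 doesn't engage; output -11 dB.

-11 dB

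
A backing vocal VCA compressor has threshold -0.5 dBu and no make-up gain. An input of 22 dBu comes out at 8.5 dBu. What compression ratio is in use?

Input overshoot = 22 − (-0.5) = 22.5 dB; output overshoot = 8.5 − (-0.5) = 9 dB.
Ratio = 22.5 / 9 = 2.5.

2.5:1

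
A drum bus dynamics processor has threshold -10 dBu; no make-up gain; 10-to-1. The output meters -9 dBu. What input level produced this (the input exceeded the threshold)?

0 dBu

The compressed level sits -9 − (-10) = 1 dB over threshold.
Undo the ratio: input overshoot = 1 × 10 = 10 dB, giving input = 0 dBu.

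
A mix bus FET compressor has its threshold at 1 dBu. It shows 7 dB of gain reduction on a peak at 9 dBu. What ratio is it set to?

8:1

Input overshoot = 9 − 1 = 8 dB.
Output overshoot = 8 − 7 = 1 dB.
Ratio = input overshoot / output overshoot = 8 / 1 = 8.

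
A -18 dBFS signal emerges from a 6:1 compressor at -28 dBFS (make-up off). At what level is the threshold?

-30 dBFS

Let T be the threshold. Output overshoot = (input overshoot)/R, so -28 − T = (-18 − T)/6.
6·(-28 − T) = -18 − T → 5·T = -168 − (-18) = -150.
T = -150/5 = -30 dBFS.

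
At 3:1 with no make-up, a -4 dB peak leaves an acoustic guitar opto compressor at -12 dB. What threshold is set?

-16 dB

Gain reduction = -4 − (-12) = 8 dB; output overshoot = GR / (R − 1) = 8 / 2 = 4 dB.
Threshold = output − output overshoot = -12 − 4 = -16 dB.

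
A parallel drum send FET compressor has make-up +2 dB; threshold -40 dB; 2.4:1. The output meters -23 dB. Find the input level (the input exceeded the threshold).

-4 dB

Remove make-up: -23 − 2 = -25 dB.
Post-compression overshoot = -25 − (-40) = 15 dB.
Input overshoot = R × output overshoot = 36 dB → input = -40 + 36 = -4 dB.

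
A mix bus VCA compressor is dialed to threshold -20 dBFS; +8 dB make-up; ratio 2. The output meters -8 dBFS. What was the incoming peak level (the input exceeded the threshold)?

Stripping the +8 dB make-up gives -16 dBFS at the gain stage.
That's 4 dB above the -20 dBFS threshold.
Input overshoot = R × output overshoot = 8 dB → input = -20 + 8 = -12 dBFS.

-12 dBFS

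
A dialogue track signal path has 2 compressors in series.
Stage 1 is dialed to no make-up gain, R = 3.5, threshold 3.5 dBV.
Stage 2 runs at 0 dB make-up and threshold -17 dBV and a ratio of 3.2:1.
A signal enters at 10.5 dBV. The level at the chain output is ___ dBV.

-9.96875 dBV

Stage 1: overshoot 7 dB → 7/3.5 = 2 dB → 5.5 dBV.
Stage 2: 22.5 dB above -17 dBV, reduced 3.2:1 to 7.03125 dB above → -9.96875 dBV.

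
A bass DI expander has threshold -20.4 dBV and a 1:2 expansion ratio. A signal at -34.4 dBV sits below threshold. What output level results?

-48.4 dBV

Undershoot = (-20.4) − (-34.4) = 14 dB.
At 1:2, that expands to 28 dB under threshold.
Output = -20.4 − 28 = -48.4 dBV.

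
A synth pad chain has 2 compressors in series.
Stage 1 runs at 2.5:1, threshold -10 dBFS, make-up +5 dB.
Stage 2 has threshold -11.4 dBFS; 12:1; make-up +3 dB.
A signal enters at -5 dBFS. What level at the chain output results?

-7.7 dBFS

Stage 1: -5 dBFS is 5 dB over -10 dBFS; at 2.5:1 that becomes 2 dB over, giving -8 dBFS; +5 dB make-up → -3 dBFS.
Stage 2: -3 dBFS is 8.4 dB over -11.4 dBFS; at 12:1 that becomes 0.7 dB over, giving -10.7 dBFS; +3 dB make-up → -7.7 dBFS.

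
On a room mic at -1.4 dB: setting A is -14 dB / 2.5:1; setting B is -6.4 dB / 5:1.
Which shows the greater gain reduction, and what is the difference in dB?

A, by 3.56 dB

A: 12.6 dB over, compressed to 5.04 dB over, so 7.56 dB of GR.
B: 5 dB over, compressed to 1 dB over, so 4 dB of GR.
A reduces 3.56 dB more.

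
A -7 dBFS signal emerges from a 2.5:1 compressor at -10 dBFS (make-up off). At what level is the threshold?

-12 dBFS

Let T be the threshold. Output overshoot = (input overshoot)/R, so -10 − T = (-7 − T)/2.5.
2.5·(-10 − T) = -7 − T → 1.5·T = -25 − (-7) = -18.
T = -18/1.5 = -12 dBFS.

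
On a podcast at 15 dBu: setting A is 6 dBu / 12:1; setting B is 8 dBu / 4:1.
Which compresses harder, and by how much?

A: overshoot 9 dB → output overshoot 0.75 dB → GR 8.25 dB.
B: overshoot 7 dB → output overshoot 1.75 dB → GR 5.25 dB.
A applies 3 dB more gain reduction.

A, by 3 dB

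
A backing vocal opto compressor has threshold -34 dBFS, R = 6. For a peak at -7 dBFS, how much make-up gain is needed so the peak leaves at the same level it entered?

22.5 dB

Without make-up, output = threshold + overshoot/6 = -34 + 4.5 = -29.5 dBFS.
Gap to target: 22.5 dB.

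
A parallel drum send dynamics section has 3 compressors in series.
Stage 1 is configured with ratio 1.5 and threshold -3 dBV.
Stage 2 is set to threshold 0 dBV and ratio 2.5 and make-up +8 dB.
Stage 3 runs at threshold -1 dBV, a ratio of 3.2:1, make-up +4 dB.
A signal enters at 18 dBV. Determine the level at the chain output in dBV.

7.1875 dBV

Stage 1: 18 dBV is 21 dB over -3 dBV; at 1.5:1 that becomes 14 dB over, giving 11 dBV.
Stage 2: 11 dBV is 11 dB over 0 dBV; at 2.5:1 that becomes 4.4 dB over, giving 4.4 dBV; +8 dB make-up → 12.4 dBV.
Stage 3: 12.4 dBV is 13.4 dB over -1 dBV; at 3.2:1 that becomes 4.1875 dB over, giving 3.1875 dBV; +4 dB make-up → 7.1875 dBV.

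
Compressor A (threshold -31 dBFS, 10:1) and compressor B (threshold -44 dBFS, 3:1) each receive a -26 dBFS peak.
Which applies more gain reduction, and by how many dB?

B, by 7.5 dB

A: overshoot 5 dB → output overshoot 0.5 dB → GR 4.5 dB.
B: overshoot 18 dB → output overshoot 6 dB → GR 12 dB.
Difference: 7.5 dB in favour of B.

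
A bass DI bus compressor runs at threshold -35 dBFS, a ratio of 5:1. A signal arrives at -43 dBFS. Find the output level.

-43 dBFS is 8 dB below the -35 dBFS threshold, so no gain reduction is applied.
Output = input = -43 dBFS.

-43 dBFS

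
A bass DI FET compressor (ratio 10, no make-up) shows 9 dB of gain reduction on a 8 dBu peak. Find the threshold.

Gain reduction = 8 − (-1) = 9 dB; output overshoot = GR / (R − 1) = 9 / 9 = 1 dB.
Threshold = output − output overshoot = -1 − 1 = -2 dBu.

-2 dBu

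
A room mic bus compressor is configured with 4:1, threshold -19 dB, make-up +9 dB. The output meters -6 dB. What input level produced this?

Before make-up, the level was -6 − 9 = -15 dB.
Post-compression overshoot = -15 − (-19) = 4 dB.
Before 4:1 compression the overshoot was 4 × 4 = 16 dB, so input = -19 + 16 = -3 dB.

-3 dB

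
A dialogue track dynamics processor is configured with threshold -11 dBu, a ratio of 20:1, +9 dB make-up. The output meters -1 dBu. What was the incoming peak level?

9 dBu

Before make-up, the level was -1 − 9 = -10 dBu.
The compressed level sits -10 − (-11) = 1 dB over threshold.
Before 20:1 compression the overshoot was 1 × 20 = 20 dB, so input = -11 + 20 = 9 dBu.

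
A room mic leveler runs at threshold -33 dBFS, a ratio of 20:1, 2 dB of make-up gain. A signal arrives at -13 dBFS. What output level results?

-30 dBFS

The input is 20 dB above the -33 dBFS threshold.
The 20 dB excess becomes 1 dB after 20:1 reduction.
That puts the output at -32 dBFS; make-up adds 2 dB, giving -30 dBFS.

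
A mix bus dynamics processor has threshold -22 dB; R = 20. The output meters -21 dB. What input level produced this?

-2 dB

The compressed level sits -21 − (-22) = 1 dB over threshold.
Undo the ratio: input overshoot = 1 × 20 = 20 dB, giving input = -2 dB.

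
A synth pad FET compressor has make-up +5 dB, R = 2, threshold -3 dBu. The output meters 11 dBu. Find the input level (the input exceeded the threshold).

Before make-up, the level was 11 − 5 = 6 dBu.
Post-compression overshoot = 6 − (-3) = 9 dB.
Undo the ratio: input overshoot = 9 × 2 = 18 dB, giving input = 15 dBu.

15 dBu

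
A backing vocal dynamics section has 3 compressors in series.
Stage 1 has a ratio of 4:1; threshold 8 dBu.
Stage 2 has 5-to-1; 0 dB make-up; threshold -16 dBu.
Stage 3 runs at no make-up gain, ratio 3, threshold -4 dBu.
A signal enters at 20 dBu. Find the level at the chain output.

-10.6 dBu

Stage 1: overshoot 12 dB → 12/4 = 3 dB → 11 dBu.
Stage 2: 11 dBu is 27 dB over -16 dBu; at 5:1 that becomes 5.4 dB over, giving -10.6 dBu.
Stage 3: -10.6 dBu is at or below the -4 dBu threshold — no compression; output -10.6 dBu.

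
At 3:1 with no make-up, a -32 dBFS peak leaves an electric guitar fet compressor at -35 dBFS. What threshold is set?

-36.5 dBFS

Let T be the threshold. Output overshoot = (input overshoot)/R, so -35 − T = (-32 − T)/3.
3·(-35 − T) = -32 − T → 2·T = -105 − (-32) = -73.
T = -73/2 = -36.5 dBFS.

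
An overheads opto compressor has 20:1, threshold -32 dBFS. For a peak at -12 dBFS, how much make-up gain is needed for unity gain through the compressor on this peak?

Overshoot 20 dB → 20/20 = 1 dB after compression, so the compressed level is -32 + 1 = -31 dBFS.
Make-up = target − compressed = -12 − (-31) = 19 dB.

19 dB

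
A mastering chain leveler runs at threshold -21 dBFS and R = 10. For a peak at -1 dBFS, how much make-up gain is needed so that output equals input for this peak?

The peak compresses to -21 + 20/10 = -19 dBFS.
To reach -1 dBFS requires -1 − (-19) = 18 dB of make-up.

18 dB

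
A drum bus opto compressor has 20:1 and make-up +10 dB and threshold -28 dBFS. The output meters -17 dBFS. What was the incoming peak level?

Before make-up, the level was -17 − 10 = -27 dBFS.
That's 1 dB above the -28 dBFS threshold.
Before 20:1 compression the overshoot was 1 × 20 = 20 dB, so input = -28 + 20 = -8 dBFS.

-8 dBFS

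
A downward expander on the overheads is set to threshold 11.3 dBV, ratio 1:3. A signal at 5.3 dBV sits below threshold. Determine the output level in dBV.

Undershoot = 11.3 − 5.3 = 6 dB.
At 1:3, that expands to 18 dB under threshold.
Output = 11.3 − 18 = -6.7 dBV.

-6.7 dBV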